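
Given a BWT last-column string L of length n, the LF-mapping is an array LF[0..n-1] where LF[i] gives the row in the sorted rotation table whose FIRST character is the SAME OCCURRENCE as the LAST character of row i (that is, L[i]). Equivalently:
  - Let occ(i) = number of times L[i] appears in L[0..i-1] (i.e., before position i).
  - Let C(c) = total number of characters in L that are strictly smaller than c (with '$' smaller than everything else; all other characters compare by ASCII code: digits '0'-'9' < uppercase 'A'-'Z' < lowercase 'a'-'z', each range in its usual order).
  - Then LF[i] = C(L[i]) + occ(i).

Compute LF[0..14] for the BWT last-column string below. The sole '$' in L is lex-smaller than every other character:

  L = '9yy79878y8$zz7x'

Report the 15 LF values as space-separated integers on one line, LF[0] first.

Answer: 7 10 11 1 8 4 2 5 12 6 0 13 14 3 9

Derivation:
Char counts: '$':1, '7':3, '8':3, '9':2, 'x':1, 'y':3, 'z':2
C (first-col start): C('$')=0, C('7')=1, C('8')=4, C('9')=7, C('x')=9, C('y')=10, C('z')=13
L[0]='9': occ=0, LF[0]=C('9')+0=7+0=7
L[1]='y': occ=0, LF[1]=C('y')+0=10+0=10
L[2]='y': occ=1, LF[2]=C('y')+1=10+1=11
L[3]='7': occ=0, LF[3]=C('7')+0=1+0=1
L[4]='9': occ=1, LF[4]=C('9')+1=7+1=8
L[5]='8': occ=0, LF[5]=C('8')+0=4+0=4
L[6]='7': occ=1, LF[6]=C('7')+1=1+1=2
L[7]='8': occ=1, LF[7]=C('8')+1=4+1=5
L[8]='y': occ=2, LF[8]=C('y')+2=10+2=12
L[9]='8': occ=2, LF[9]=C('8')+2=4+2=6
L[10]='$': occ=0, LF[10]=C('$')+0=0+0=0
L[11]='z': occ=0, LF[11]=C('z')+0=13+0=13
L[12]='z': occ=1, LF[12]=C('z')+1=13+1=14
L[13]='7': occ=2, LF[13]=C('7')+2=1+2=3
L[14]='x': occ=0, LF[14]=C('x')+0=9+0=9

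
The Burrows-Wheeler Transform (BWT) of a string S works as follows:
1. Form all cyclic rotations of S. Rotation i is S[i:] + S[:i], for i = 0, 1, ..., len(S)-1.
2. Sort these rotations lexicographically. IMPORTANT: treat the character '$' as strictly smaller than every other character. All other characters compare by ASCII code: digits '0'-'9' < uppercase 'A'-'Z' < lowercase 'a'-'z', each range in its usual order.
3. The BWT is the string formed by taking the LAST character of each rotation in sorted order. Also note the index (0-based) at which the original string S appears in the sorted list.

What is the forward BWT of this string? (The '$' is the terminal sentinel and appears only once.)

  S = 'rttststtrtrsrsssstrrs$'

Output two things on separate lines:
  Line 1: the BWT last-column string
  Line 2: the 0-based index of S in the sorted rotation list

Answer: strtst$rrrsssttsrttssr
6

Derivation:
All 22 rotations (rotation i = S[i:]+S[:i]):
  rot[0] = rttststtrtrsrsssstrrs$
  rot[1] = ttststtrtrsrsssstrrs$r
  rot[2] = tststtrtrsrsssstrrs$rt
  rot[3] = ststtrtrsrsssstrrs$rtt
  rot[4] = tsttrtrsrsssstrrs$rtts
  rot[5] = sttrtrsrsssstrrs$rttst
  rot[6] = ttrtrsrsssstrrs$rttsts
  rot[7] = trtrsrsssstrrs$rttstst
  rot[8] = rtrsrsssstrrs$rttststt
  rot[9] = trsrsssstrrs$rttststtr
  rot[10] = rsrsssstrrs$rttststtrt
  rot[11] = srsssstrrs$rttststtrtr
  rot[12] = rsssstrrs$rttststtrtrs
  rot[13] = sssstrrs$rttststtrtrsr
  rot[14] = ssstrrs$rttststtrtrsrs
  rot[15] = sstrrs$rttststtrtrsrss
  rot[16] = strrs$rttststtrtrsrsss
  rot[17] = trrs$rttststtrtrsrssss
  rot[18] = rrs$rttststtrtrsrsssst
  rot[19] = rs$rttststtrtrsrsssstr
  rot[20] = s$rttststtrtrsrsssstrr
  rot[21] = $rttststtrtrsrsssstrrs
Sorted (with $ < everything):
  sorted[0] = $rttststtrtrsrsssstrrs  (last char: 's')
  sorted[1] = rrs$rttststtrtrsrsssst  (last char: 't')
  sorted[2] = rs$rttststtrtrsrsssstr  (last char: 'r')
  sorted[3] = rsrsssstrrs$rttststtrt  (last char: 't')
  sorted[4] = rsssstrrs$rttststtrtrs  (last char: 's')
  sorted[5] = rtrsrsssstrrs$rttststt  (last char: 't')
  sorted[6] = rttststtrtrsrsssstrrs$  (last char: '$')
  sorted[7] = s$rttststtrtrsrsssstrr  (last char: 'r')
  sorted[8] = srsssstrrs$rttststtrtr  (last char: 'r')
  sorted[9] = sssstrrs$rttststtrtrsr  (last char: 'r')
  sorted[10] = ssstrrs$rttststtrtrsrs  (last char: 's')
  sorted[11] = sstrrs$rttststtrtrsrss  (last char: 's')
  sorted[12] = strrs$rttststtrtrsrsss  (last char: 's')
  sorted[13] = ststtrtrsrsssstrrs$rtt  (last char: 't')
  sorted[14] = sttrtrsrsssstrrs$rttst  (last char: 't')
  sorted[15] = trrs$rttststtrtrsrssss  (last char: 's')
  sorted[16] = trsrsssstrrs$rttststtr  (last char: 'r')
  sorted[17] = trtrsrsssstrrs$rttstst  (last char: 't')
  sorted[18] = tststtrtrsrsssstrrs$rt  (last char: 't')
  sorted[19] = tsttrtrsrsssstrrs$rtts  (last char: 's')
  sorted[20] = ttrtrsrsssstrrs$rttsts  (last char: 's')
  sorted[21] = ttststtrtrsrsssstrrs$r  (last char: 'r')
Last column: strtst$rrrsssttsrttssr
Original string S is at sorted index 6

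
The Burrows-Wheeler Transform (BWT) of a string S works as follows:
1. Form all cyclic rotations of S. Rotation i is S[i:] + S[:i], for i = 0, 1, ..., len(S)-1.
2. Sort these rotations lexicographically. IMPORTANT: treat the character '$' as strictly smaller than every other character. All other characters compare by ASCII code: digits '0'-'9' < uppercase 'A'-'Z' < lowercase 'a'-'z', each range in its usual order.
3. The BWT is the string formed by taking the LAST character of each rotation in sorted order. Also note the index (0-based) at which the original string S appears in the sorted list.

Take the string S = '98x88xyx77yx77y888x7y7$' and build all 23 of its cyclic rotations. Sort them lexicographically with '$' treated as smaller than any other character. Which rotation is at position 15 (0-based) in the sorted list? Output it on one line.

All 23 rotations (rotation i = S[i:]+S[:i]):
  rot[0] = 98x88xyx77yx77y888x7y7$
  rot[1] = 8x88xyx77yx77y888x7y7$9
  rot[2] = x88xyx77yx77y888x7y7$98
  rot[3] = 88xyx77yx77y888x7y7$98x
  rot[4] = 8xyx77yx77y888x7y7$98x8
  rot[5] = xyx77yx77y888x7y7$98x88
  rot[6] = yx77yx77y888x7y7$98x88x
  rot[7] = x77yx77y888x7y7$98x88xy
  rot[8] = 77yx77y888x7y7$98x88xyx
  rot[9] = 7yx77y888x7y7$98x88xyx7
  rot[10] = yx77y888x7y7$98x88xyx77
  rot[11] = x77y888x7y7$98x88xyx77y
  rot[12] = 77y888x7y7$98x88xyx77yx
  rot[13] = 7y888x7y7$98x88xyx77yx7
  rot[14] = y888x7y7$98x88xyx77yx77
  rot[15] = 888x7y7$98x88xyx77yx77y
  rot[16] = 88x7y7$98x88xyx77yx77y8
  rot[17] = 8x7y7$98x88xyx77yx77y88
  rot[18] = x7y7$98x88xyx77yx77y888
  rot[19] = 7y7$98x88xyx77yx77y888x
  rot[20] = y7$98x88xyx77yx77y888x7
  rot[21] = 7$98x88xyx77yx77y888x7y
  rot[22] = $98x88xyx77yx77y888x7y7
Sorted (with $ < everything):
  sorted[0] = $98x88xyx77yx77y888x7y7
  sorted[1] = 7$98x88xyx77yx77y888x7y
  sorted[2] = 77y888x7y7$98x88xyx77yx
  sorted[3] = 77yx77y888x7y7$98x88xyx
  sorted[4] = 7y7$98x88xyx77yx77y888x
  sorted[5] = 7y888x7y7$98x88xyx77yx7
  sorted[6] = 7yx77y888x7y7$98x88xyx7
  sorted[7] = 888x7y7$98x88xyx77yx77y
  sorted[8] = 88x7y7$98x88xyx77yx77y8
  sorted[9] = 88xyx77yx77y888x7y7$98x
  sorted[10] = 8x7y7$98x88xyx77yx77y88
  sorted[11] = 8x88xyx77yx77y888x7y7$9
  sorted[12] = 8xyx77yx77y888x7y7$98x8
  sorted[13] = 98x88xyx77yx77y888x7y7$
  sorted[14] = x77y888x7y7$98x88xyx77y
  sorted[15] = x77yx77y888x7y7$98x88xy
  sorted[16] = x7y7$98x88xyx77yx77y888
  sorted[17] = x88xyx77yx77y888x7y7$98
  sorted[18] = xyx77yx77y888x7y7$98x88
  sorted[19] = y7$98x88xyx77yx77y888x7
  sorted[20] = y888x7y7$98x88xyx77yx77
  sorted[21] = yx77y888x7y7$98x88xyx77
  sorted[22] = yx77yx77y888x7y7$98x88x
sorted[15] = x77yx77y888x7y7$98x88xy

Answer: x77yx77y888x7y7$98x88xy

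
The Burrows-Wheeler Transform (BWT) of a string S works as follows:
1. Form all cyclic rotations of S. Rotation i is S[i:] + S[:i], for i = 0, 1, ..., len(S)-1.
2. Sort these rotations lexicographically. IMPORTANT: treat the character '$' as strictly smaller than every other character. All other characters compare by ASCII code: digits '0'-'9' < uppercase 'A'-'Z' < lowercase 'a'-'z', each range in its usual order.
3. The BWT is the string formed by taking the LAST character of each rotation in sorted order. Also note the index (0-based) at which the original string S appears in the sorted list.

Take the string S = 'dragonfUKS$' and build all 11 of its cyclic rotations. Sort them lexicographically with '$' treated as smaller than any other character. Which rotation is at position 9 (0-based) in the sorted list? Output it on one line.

All 11 rotations (rotation i = S[i:]+S[:i]):
  rot[0] = dragonfUKS$
  rot[1] = ragonfUKS$d
  rot[2] = agonfUKS$dr
  rot[3] = gonfUKS$dra
  rot[4] = onfUKS$drag
  rot[5] = nfUKS$drago
  rot[6] = fUKS$dragon
  rot[7] = UKS$dragonf
  rot[8] = KS$dragonfU
  rot[9] = S$dragonfUK
  rot[10] = $dragonfUKS
Sorted (with $ < everything):
  sorted[0] = $dragonfUKS
  sorted[1] = KS$dragonfU
  sorted[2] = S$dragonfUK
  sorted[3] = UKS$dragonf
  sorted[4] = agonfUKS$dr
  sorted[5] = dragonfUKS$
  sorted[6] = fUKS$dragon
  sorted[7] = gonfUKS$dra
  sorted[8] = nfUKS$drago
  sorted[9] = onfUKS$drag
  sorted[10] = ragonfUKS$d
sorted[9] = onfUKS$drag

Answer: onfUKS$drag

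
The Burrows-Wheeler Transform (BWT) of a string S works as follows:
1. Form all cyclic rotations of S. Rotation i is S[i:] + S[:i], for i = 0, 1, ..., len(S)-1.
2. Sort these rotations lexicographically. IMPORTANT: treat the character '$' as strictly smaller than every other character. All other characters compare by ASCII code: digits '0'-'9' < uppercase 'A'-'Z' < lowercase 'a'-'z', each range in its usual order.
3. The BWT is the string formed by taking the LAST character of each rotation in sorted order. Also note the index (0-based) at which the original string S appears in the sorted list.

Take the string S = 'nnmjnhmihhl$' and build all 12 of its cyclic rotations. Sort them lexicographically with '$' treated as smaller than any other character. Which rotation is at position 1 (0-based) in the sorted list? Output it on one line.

Answer: hhl$nnmjnhmi

Derivation:
All 12 rotations (rotation i = S[i:]+S[:i]):
  rot[0] = nnmjnhmihhl$
  rot[1] = nmjnhmihhl$n
  rot[2] = mjnhmihhl$nn
  rot[3] = jnhmihhl$nnm
  rot[4] = nhmihhl$nnmj
  rot[5] = hmihhl$nnmjn
  rot[6] = mihhl$nnmjnh
  rot[7] = ihhl$nnmjnhm
  rot[8] = hhl$nnmjnhmi
  rot[9] = hl$nnmjnhmih
  rot[10] = l$nnmjnhmihh
  rot[11] = $nnmjnhmihhl
Sorted (with $ < everything):
  sorted[0] = $nnmjnhmihhl
  sorted[1] = hhl$nnmjnhmi
  sorted[2] = hl$nnmjnhmih
  sorted[3] = hmihhl$nnmjn
  sorted[4] = ihhl$nnmjnhm
  sorted[5] = jnhmihhl$nnm
  sorted[6] = l$nnmjnhmihh
  sorted[7] = mihhl$nnmjnh
  sorted[8] = mjnhmihhl$nn
  sorted[9] = nhmihhl$nnmj
  sorted[10] = nmjnhmihhl$n
  sorted[11] = nnmjnhmihhl$
sorted[1] = hhl$nnmjnhmi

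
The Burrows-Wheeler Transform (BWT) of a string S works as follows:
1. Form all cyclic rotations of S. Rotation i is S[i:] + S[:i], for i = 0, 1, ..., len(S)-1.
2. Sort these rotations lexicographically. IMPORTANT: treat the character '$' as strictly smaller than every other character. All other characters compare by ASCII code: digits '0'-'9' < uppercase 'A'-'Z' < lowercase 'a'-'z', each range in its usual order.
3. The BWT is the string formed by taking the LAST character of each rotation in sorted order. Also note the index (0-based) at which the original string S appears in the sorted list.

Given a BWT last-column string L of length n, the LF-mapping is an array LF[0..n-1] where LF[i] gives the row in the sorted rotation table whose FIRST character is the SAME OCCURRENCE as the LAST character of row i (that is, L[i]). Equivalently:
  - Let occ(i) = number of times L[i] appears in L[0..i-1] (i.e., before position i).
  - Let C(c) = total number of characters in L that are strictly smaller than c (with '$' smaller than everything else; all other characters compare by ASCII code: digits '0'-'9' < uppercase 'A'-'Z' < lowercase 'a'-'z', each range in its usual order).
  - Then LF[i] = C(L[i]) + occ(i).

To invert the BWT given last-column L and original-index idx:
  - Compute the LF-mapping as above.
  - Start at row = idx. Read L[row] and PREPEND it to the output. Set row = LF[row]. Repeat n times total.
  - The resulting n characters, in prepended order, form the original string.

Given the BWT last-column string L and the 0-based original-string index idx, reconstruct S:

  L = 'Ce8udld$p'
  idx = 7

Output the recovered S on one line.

Answer: puddle8C$

Derivation:
LF mapping: 2 5 1 8 3 6 4 0 7
Walk LF starting at row 7, prepending L[row]:
  step 1: row=7, L[7]='$', prepend. Next row=LF[7]=0
  step 2: row=0, L[0]='C', prepend. Next row=LF[0]=2
  step 3: row=2, L[2]='8', prepend. Next row=LF[2]=1
  step 4: row=1, L[1]='e', prepend. Next row=LF[1]=5
  step 5: row=5, L[5]='l', prepend. Next row=LF[5]=6
  step 6: row=6, L[6]='d', prepend. Next row=LF[6]=4
  step 7: row=4, L[4]='d', prepend. Next row=LF[4]=3
  step 8: row=3, L[3]='u', prepend. Next row=LF[3]=8
  step 9: row=8, L[8]='p', prepend. Next row=LF[8]=7
Reversed output: puddle8C$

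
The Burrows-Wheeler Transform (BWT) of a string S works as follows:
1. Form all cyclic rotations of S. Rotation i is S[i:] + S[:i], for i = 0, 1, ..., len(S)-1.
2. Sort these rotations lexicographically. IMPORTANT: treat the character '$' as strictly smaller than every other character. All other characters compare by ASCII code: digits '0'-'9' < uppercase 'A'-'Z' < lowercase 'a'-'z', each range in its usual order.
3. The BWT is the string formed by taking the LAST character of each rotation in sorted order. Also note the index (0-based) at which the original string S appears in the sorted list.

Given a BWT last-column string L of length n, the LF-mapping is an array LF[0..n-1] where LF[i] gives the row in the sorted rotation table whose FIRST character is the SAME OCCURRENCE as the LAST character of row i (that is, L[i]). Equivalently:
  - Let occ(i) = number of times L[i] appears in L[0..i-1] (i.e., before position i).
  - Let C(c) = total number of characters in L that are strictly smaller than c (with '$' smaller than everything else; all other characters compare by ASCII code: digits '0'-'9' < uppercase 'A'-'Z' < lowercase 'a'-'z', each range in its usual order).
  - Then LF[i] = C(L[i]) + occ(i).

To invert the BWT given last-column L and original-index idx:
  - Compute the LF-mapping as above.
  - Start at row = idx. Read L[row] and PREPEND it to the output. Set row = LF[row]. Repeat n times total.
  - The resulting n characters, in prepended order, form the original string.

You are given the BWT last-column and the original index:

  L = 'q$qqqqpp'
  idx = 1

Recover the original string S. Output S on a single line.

Answer: pqqpqqq$

Derivation:
LF mapping: 3 0 4 5 6 7 1 2
Walk LF starting at row 1, prepending L[row]:
  step 1: row=1, L[1]='$', prepend. Next row=LF[1]=0
  step 2: row=0, L[0]='q', prepend. Next row=LF[0]=3
  step 3: row=3, L[3]='q', prepend. Next row=LF[3]=5
  step 4: row=5, L[5]='q', prepend. Next row=LF[5]=7
  step 5: row=7, L[7]='p', prepend. Next row=LF[7]=2
  step 6: row=2, L[2]='q', prepend. Next row=LF[2]=4
  step 7: row=4, L[4]='q', prepend. Next row=LF[4]=6
  step 8: row=6, L[6]='p', prepend. Next row=LF[6]=1
Reversed output: pqqpqqq$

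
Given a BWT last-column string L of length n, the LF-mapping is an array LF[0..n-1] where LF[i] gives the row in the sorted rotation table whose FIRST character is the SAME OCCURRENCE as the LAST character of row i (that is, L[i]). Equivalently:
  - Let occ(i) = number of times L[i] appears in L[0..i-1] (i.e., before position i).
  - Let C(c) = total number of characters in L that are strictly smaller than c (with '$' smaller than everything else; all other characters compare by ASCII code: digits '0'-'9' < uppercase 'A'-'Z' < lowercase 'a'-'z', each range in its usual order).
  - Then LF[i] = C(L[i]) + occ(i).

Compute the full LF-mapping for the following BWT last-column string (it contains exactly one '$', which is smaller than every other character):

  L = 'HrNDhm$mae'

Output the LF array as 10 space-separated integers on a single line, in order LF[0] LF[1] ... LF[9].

Answer: 2 9 3 1 6 7 0 8 4 5

Derivation:
Char counts: '$':1, 'D':1, 'H':1, 'N':1, 'a':1, 'e':1, 'h':1, 'm':2, 'r':1
C (first-col start): C('$')=0, C('D')=1, C('H')=2, C('N')=3, C('a')=4, C('e')=5, C('h')=6, C('m')=7, C('r')=9
L[0]='H': occ=0, LF[0]=C('H')+0=2+0=2
L[1]='r': occ=0, LF[1]=C('r')+0=9+0=9
L[2]='N': occ=0, LF[2]=C('N')+0=3+0=3
L[3]='D': occ=0, LF[3]=C('D')+0=1+0=1
L[4]='h': occ=0, LF[4]=C('h')+0=6+0=6
L[5]='m': occ=0, LF[5]=C('m')+0=7+0=7
L[6]='$': occ=0, LF[6]=C('$')+0=0+0=0
L[7]='m': occ=1, LF[7]=C('m')+1=7+1=8
L[8]='a': occ=0, LF[8]=C('a')+0=4+0=4
L[9]='e': occ=0, LF[9]=C('e')+0=5+0=5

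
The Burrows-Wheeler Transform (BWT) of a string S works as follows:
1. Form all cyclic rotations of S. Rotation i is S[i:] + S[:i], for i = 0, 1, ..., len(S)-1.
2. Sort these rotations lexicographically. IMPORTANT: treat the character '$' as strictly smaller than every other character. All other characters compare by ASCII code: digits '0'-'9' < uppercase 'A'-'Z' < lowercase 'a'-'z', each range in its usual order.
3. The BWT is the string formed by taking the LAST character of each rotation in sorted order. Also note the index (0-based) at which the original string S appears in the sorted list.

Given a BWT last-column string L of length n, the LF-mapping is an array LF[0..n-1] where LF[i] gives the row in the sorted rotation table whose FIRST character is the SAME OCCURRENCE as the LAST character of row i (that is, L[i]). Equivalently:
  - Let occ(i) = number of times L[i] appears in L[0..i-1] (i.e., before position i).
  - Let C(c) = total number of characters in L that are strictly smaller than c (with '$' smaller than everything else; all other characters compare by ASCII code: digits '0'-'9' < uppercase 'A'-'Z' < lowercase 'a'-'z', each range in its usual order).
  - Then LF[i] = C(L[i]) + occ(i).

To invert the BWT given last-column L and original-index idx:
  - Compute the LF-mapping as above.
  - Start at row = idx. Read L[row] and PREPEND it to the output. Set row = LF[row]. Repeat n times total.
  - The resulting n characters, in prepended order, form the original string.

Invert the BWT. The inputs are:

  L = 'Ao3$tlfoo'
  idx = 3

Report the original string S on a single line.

LF mapping: 2 5 1 0 8 4 3 6 7
Walk LF starting at row 3, prepending L[row]:
  step 1: row=3, L[3]='$', prepend. Next row=LF[3]=0
  step 2: row=0, L[0]='A', prepend. Next row=LF[0]=2
  step 3: row=2, L[2]='3', prepend. Next row=LF[2]=1
  step 4: row=1, L[1]='o', prepend. Next row=LF[1]=5
  step 5: row=5, L[5]='l', prepend. Next row=LF[5]=4
  step 6: row=4, L[4]='t', prepend. Next row=LF[4]=8
  step 7: row=8, L[8]='o', prepend. Next row=LF[8]=7
  step 8: row=7, L[7]='o', prepend. Next row=LF[7]=6
  step 9: row=6, L[6]='f', prepend. Next row=LF[6]=3
Reversed output: footlo3A$

Answer: footlo3A$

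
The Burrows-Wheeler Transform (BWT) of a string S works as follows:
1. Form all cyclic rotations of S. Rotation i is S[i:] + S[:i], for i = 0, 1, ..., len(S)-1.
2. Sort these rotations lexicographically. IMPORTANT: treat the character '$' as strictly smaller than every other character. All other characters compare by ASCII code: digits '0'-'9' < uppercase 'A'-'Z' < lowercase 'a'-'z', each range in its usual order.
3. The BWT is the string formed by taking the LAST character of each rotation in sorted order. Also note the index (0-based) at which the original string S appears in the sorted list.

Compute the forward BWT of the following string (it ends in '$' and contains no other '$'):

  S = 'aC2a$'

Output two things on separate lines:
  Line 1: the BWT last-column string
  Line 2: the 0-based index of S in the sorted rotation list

Answer: aCa2$
4

Derivation:
All 5 rotations (rotation i = S[i:]+S[:i]):
  rot[0] = aC2a$
  rot[1] = C2a$a
  rot[2] = 2a$aC
  rot[3] = a$aC2
  rot[4] = $aC2a
Sorted (with $ < everything):
  sorted[0] = $aC2a  (last char: 'a')
  sorted[1] = 2a$aC  (last char: 'C')
  sorted[2] = C2a$a  (last char: 'a')
  sorted[3] = a$aC2  (last char: '2')
  sorted[4] = aC2a$  (last char: '$')
Last column: aCa2$
Original string S is at sorted index 4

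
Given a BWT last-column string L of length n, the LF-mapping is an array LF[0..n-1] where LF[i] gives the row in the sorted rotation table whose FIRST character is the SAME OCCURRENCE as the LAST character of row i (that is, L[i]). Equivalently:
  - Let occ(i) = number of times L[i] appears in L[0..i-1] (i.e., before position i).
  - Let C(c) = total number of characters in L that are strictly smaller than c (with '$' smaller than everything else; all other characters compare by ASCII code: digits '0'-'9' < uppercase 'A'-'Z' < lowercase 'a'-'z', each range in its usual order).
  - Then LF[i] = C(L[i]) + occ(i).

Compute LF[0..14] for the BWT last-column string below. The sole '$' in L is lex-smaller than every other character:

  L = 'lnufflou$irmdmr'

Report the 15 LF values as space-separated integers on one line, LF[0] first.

Answer: 5 9 13 2 3 6 10 14 0 4 11 7 1 8 12

Derivation:
Char counts: '$':1, 'd':1, 'f':2, 'i':1, 'l':2, 'm':2, 'n':1, 'o':1, 'r':2, 'u':2
C (first-col start): C('$')=0, C('d')=1, C('f')=2, C('i')=4, C('l')=5, C('m')=7, C('n')=9, C('o')=10, C('r')=11, C('u')=13
L[0]='l': occ=0, LF[0]=C('l')+0=5+0=5
L[1]='n': occ=0, LF[1]=C('n')+0=9+0=9
L[2]='u': occ=0, LF[2]=C('u')+0=13+0=13
L[3]='f': occ=0, LF[3]=C('f')+0=2+0=2
L[4]='f': occ=1, LF[4]=C('f')+1=2+1=3
L[5]='l': occ=1, LF[5]=C('l')+1=5+1=6
L[6]='o': occ=0, LF[6]=C('o')+0=10+0=10
L[7]='u': occ=1, LF[7]=C('u')+1=13+1=14
L[8]='$': occ=0, LF[8]=C('$')+0=0+0=0
L[9]='i': occ=0, LF[9]=C('i')+0=4+0=4
L[10]='r': occ=0, LF[10]=C('r')+0=11+0=11
L[11]='m': occ=0, LF[11]=C('m')+0=7+0=7
L[12]='d': occ=0, LF[12]=C('d')+0=1+0=1
L[13]='m': occ=1, LF[13]=C('m')+1=7+1=8
L[14]='r': occ=1, LF[14]=C('r')+1=11+1=12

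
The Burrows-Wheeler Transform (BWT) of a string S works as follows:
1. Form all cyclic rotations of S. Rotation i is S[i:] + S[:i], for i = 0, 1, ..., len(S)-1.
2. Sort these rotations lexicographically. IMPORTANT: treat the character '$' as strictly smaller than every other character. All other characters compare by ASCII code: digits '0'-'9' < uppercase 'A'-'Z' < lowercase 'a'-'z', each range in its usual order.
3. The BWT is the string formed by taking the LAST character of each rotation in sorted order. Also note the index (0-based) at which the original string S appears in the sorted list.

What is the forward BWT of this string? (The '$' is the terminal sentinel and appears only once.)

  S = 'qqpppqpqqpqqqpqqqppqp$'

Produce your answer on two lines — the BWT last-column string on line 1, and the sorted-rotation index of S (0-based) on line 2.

Answer: pqqqpppqqqpqqpqq$qqppp
16

Derivation:
All 22 rotations (rotation i = S[i:]+S[:i]):
  rot[0] = qqpppqpqqpqqqpqqqppqp$
  rot[1] = qpppqpqqpqqqpqqqppqp$q
  rot[2] = pppqpqqpqqqpqqqppqp$qq
  rot[3] = ppqpqqpqqqpqqqppqp$qqp
  rot[4] = pqpqqpqqqpqqqppqp$qqpp
  rot[5] = qpqqpqqqpqqqppqp$qqppp
  rot[6] = pqqpqqqpqqqppqp$qqpppq
  rot[7] = qqpqqqpqqqppqp$qqpppqp
  rot[8] = qpqqqpqqqppqp$qqpppqpq
  rot[9] = pqqqpqqqppqp$qqpppqpqq
  rot[10] = qqqpqqqppqp$qqpppqpqqp
  rot[11] = qqpqqqppqp$qqpppqpqqpq
  rot[12] = qpqqqppqp$qqpppqpqqpqq
  rot[13] = pqqqppqp$qqpppqpqqpqqq
  rot[14] = qqqppqp$qqpppqpqqpqqqp
  rot[15] = qqppqp$qqpppqpqqpqqqpq
  rot[16] = qppqp$qqpppqpqqpqqqpqq
  rot[17] = ppqp$qqpppqpqqpqqqpqqq
  rot[18] = pqp$qqpppqpqqpqqqpqqqp
  rot[19] = qp$qqpppqpqqpqqqpqqqpp
  rot[20] = p$qqpppqpqqpqqqpqqqppq
  rot[21] = $qqpppqpqqpqqqpqqqppqp
Sorted (with $ < everything):
  sorted[0] = $qqpppqpqqpqqqpqqqppqp  (last char: 'p')
  sorted[1] = p$qqpppqpqqpqqqpqqqppq  (last char: 'q')
  sorted[2] = pppqpqqpqqqpqqqppqp$qq  (last char: 'q')
  sorted[3] = ppqp$qqpppqpqqpqqqpqqq  (last char: 'q')
  sorted[4] = ppqpqqpqqqpqqqppqp$qqp  (last char: 'p')
  sorted[5] = pqp$qqpppqpqqpqqqpqqqp  (last char: 'p')
  sorted[6] = pqpqqpqqqpqqqppqp$qqpp  (last char: 'p')
  sorted[7] = pqqpqqqpqqqppqp$qqpppq  (last char: 'q')
  sorted[8] = pqqqppqp$qqpppqpqqpqqq  (last char: 'q')
  sorted[9] = pqqqpqqqppqp$qqpppqpqq  (last char: 'q')
  sorted[10] = qp$qqpppqpqqpqqqpqqqpp  (last char: 'p')
  sorted[11] = qpppqpqqpqqqpqqqppqp$q  (last char: 'q')
  sorted[12] = qppqp$qqpppqpqqpqqqpqq  (last char: 'q')
  sorted[13] = qpqqpqqqpqqqppqp$qqppp  (last char: 'p')
  sorted[14] = qpqqqppqp$qqpppqpqqpqq  (last char: 'q')
  sorted[15] = qpqqqpqqqppqp$qqpppqpq  (last char: 'q')
  sorted[16] = qqpppqpqqpqqqpqqqppqp$  (last char: '$')
  sorted[17] = qqppqp$qqpppqpqqpqqqpq  (last char: 'q')
  sorted[18] = qqpqqqppqp$qqpppqpqqpq  (last char: 'q')
  sorted[19] = qqpqqqpqqqppqp$qqpppqp  (last char: 'p')
  sorted[20] = qqqppqp$qqpppqpqqpqqqp  (last char: 'p')
  sorted[21] = qqqpqqqppqp$qqpppqpqqp  (last char: 'p')
Last column: pqqqpppqqqpqqpqq$qqppp
Original string S is at sorted index 16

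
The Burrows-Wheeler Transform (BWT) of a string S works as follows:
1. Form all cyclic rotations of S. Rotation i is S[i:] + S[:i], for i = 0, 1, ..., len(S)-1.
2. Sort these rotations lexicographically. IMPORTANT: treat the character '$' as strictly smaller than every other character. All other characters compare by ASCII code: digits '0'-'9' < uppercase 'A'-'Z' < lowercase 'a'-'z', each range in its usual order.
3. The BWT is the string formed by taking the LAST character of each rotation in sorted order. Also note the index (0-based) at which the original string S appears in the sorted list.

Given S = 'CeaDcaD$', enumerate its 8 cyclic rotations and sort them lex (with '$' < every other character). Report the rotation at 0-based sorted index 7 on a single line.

All 8 rotations (rotation i = S[i:]+S[:i]):
  rot[0] = CeaDcaD$
  rot[1] = eaDcaD$C
  rot[2] = aDcaD$Ce
  rot[3] = DcaD$Cea
  rot[4] = caD$CeaD
  rot[5] = aD$CeaDc
  rot[6] = D$CeaDca
  rot[7] = $CeaDcaD
Sorted (with $ < everything):
  sorted[0] = $CeaDcaD
  sorted[1] = CeaDcaD$
  sorted[2] = D$CeaDca
  sorted[3] = DcaD$Cea
  sorted[4] = aD$CeaDc
  sorted[5] = aDcaD$Ce
  sorted[6] = caD$CeaD
  sorted[7] = eaDcaD$C
sorted[7] = eaDcaD$C

Answer: eaDcaD$C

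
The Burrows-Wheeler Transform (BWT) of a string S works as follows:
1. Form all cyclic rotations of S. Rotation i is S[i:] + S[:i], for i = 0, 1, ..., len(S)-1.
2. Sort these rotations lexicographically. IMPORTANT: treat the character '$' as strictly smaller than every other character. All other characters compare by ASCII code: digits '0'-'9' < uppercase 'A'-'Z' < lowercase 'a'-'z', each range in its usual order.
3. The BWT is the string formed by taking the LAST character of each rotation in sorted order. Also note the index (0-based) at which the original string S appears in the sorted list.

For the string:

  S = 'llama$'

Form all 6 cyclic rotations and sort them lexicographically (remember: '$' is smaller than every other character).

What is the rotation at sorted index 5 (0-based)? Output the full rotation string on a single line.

Answer: ma$lla

Derivation:
All 6 rotations (rotation i = S[i:]+S[:i]):
  rot[0] = llama$
  rot[1] = lama$l
  rot[2] = ama$ll
  rot[3] = ma$lla
  rot[4] = a$llam
  rot[5] = $llama
Sorted (with $ < everything):
  sorted[0] = $llama
  sorted[1] = a$llam
  sorted[2] = ama$ll
  sorted[3] = lama$l
  sorted[4] = llama$
  sorted[5] = ma$lla
sorted[5] = ma$lla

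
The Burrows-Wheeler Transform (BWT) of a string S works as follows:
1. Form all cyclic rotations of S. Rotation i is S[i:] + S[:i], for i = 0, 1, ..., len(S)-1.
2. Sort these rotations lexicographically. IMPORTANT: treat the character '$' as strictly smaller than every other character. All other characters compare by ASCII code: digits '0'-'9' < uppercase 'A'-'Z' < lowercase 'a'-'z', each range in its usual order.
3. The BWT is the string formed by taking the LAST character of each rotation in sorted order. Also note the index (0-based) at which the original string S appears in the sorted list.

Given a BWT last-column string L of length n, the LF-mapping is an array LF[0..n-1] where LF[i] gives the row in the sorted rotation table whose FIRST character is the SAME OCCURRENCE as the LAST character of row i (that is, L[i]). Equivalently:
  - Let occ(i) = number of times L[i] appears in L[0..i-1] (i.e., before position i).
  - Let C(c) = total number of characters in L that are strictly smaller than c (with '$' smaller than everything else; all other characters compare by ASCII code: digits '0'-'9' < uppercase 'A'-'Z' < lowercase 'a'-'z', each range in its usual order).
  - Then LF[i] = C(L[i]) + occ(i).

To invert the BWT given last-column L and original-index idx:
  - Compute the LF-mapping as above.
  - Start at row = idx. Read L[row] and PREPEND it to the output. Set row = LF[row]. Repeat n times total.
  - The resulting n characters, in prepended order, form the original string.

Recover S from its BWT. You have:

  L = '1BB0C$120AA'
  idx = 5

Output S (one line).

Answer: 2AC1AB0B01$

Derivation:
LF mapping: 3 8 9 1 10 0 4 5 2 6 7
Walk LF starting at row 5, prepending L[row]:
  step 1: row=5, L[5]='$', prepend. Next row=LF[5]=0
  step 2: row=0, L[0]='1', prepend. Next row=LF[0]=3
  step 3: row=3, L[3]='0', prepend. Next row=LF[3]=1
  step 4: row=1, L[1]='B', prepend. Next row=LF[1]=8
  step 5: row=8, L[8]='0', prepend. Next row=LF[8]=2
  step 6: row=2, L[2]='B', prepend. Next row=LF[2]=9
  step 7: row=9, L[9]='A', prepend. Next row=LF[9]=6
  step 8: row=6, L[6]='1', prepend. Next row=LF[6]=4
  step 9: row=4, L[4]='C', prepend. Next row=LF[4]=10
  step 10: row=10, L[10]='A', prepend. Next row=LF[10]=7
  step 11: row=7, L[7]='2', prepend. Next row=LF[7]=5
Reversed output: 2AC1AB0B01$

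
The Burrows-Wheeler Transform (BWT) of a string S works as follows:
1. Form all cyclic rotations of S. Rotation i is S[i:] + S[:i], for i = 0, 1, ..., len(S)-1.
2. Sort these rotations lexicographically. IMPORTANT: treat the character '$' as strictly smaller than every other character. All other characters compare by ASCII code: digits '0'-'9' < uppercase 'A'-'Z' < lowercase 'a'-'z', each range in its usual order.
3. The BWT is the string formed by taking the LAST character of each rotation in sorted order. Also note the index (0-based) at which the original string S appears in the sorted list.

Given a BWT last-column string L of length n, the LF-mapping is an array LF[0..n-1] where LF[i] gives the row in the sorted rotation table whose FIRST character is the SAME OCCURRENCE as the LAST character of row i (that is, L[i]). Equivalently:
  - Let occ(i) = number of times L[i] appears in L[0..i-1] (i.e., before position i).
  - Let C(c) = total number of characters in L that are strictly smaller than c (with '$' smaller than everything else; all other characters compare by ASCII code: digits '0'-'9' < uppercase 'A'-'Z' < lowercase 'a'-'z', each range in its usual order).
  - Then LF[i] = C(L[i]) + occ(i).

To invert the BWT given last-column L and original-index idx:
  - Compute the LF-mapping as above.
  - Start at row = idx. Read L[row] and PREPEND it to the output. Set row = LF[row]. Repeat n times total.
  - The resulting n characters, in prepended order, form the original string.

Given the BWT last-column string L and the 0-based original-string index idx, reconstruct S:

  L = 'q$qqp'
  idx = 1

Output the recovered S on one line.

LF mapping: 2 0 3 4 1
Walk LF starting at row 1, prepending L[row]:
  step 1: row=1, L[1]='$', prepend. Next row=LF[1]=0
  step 2: row=0, L[0]='q', prepend. Next row=LF[0]=2
  step 3: row=2, L[2]='q', prepend. Next row=LF[2]=3
  step 4: row=3, L[3]='q', prepend. Next row=LF[3]=4
  step 5: row=4, L[4]='p', prepend. Next row=LF[4]=1
Reversed output: pqqq$

Answer: pqqq$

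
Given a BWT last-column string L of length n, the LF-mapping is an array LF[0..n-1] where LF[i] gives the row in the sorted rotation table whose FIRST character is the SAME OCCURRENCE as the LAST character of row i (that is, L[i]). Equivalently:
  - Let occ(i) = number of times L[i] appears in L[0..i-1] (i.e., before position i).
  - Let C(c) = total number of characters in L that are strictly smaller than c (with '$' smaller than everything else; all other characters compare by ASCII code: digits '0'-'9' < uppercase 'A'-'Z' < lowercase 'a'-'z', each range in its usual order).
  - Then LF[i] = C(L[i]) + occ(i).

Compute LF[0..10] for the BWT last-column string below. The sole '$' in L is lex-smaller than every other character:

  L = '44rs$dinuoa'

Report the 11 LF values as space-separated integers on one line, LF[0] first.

Answer: 1 2 8 9 0 4 5 6 10 7 3

Derivation:
Char counts: '$':1, '4':2, 'a':1, 'd':1, 'i':1, 'n':1, 'o':1, 'r':1, 's':1, 'u':1
C (first-col start): C('$')=0, C('4')=1, C('a')=3, C('d')=4, C('i')=5, C('n')=6, C('o')=7, C('r')=8, C('s')=9, C('u')=10
L[0]='4': occ=0, LF[0]=C('4')+0=1+0=1
L[1]='4': occ=1, LF[1]=C('4')+1=1+1=2
L[2]='r': occ=0, LF[2]=C('r')+0=8+0=8
L[3]='s': occ=0, LF[3]=C('s')+0=9+0=9
L[4]='$': occ=0, LF[4]=C('$')+0=0+0=0
L[5]='d': occ=0, LF[5]=C('d')+0=4+0=4
L[6]='i': occ=0, LF[6]=C('i')+0=5+0=5
L[7]='n': occ=0, LF[7]=C('n')+0=6+0=6
L[8]='u': occ=0, LF[8]=C('u')+0=10+0=10
L[9]='o': occ=0, LF[9]=C('o')+0=7+0=7
L[10]='a': occ=0, LF[10]=C('a')+0=3+0=3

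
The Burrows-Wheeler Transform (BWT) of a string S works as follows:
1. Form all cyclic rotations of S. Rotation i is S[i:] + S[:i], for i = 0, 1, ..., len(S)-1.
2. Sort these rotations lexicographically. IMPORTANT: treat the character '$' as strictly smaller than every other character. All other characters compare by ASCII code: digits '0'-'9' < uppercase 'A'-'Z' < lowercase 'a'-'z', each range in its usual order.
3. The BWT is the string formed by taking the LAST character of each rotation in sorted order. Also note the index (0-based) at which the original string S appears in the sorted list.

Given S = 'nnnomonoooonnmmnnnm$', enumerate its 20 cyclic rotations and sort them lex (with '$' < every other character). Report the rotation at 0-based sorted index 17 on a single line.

Answer: oonnmmnnnm$nnnomonoo

Derivation:
All 20 rotations (rotation i = S[i:]+S[:i]):
  rot[0] = nnnomonoooonnmmnnnm$
  rot[1] = nnomonoooonnmmnnnm$n
  rot[2] = nomonoooonnmmnnnm$nn
  rot[3] = omonoooonnmmnnnm$nnn
  rot[4] = monoooonnmmnnnm$nnno
  rot[5] = onoooonnmmnnnm$nnnom
  rot[6] = noooonnmmnnnm$nnnomo
  rot[7] = oooonnmmnnnm$nnnomon
  rot[8] = ooonnmmnnnm$nnnomono
  rot[9] = oonnmmnnnm$nnnomonoo
  rot[10] = onnmmnnnm$nnnomonooo
  rot[11] = nnmmnnnm$nnnomonoooo
  rot[12] = nmmnnnm$nnnomonoooon
  rot[13] = mmnnnm$nnnomonoooonn
  rot[14] = mnnnm$nnnomonoooonnm
  rot[15] = nnnm$nnnomonoooonnmm
  rot[16] = nnm$nnnomonoooonnmmn
  rot[17] = nm$nnnomonoooonnmmnn
  rot[18] = m$nnnomonoooonnmmnnn
  rot[19] = $nnnomonoooonnmmnnnm
Sorted (with $ < everything):
  sorted[0] = $nnnomonoooonnmmnnnm
  sorted[1] = m$nnnomonoooonnmmnnn
  sorted[2] = mmnnnm$nnnomonoooonn
  sorted[3] = mnnnm$nnnomonoooonnm
  sorted[4] = monoooonnmmnnnm$nnno
  sorted[5] = nm$nnnomonoooonnmmnn
  sorted[6] = nmmnnnm$nnnomonoooon
  sorted[7] = nnm$nnnomonoooonnmmn
  sorted[8] = nnmmnnnm$nnnomonoooo
  sorted[9] = nnnm$nnnomonoooonnmm
  sorted[10] = nnnomonoooonnmmnnnm$
  sorted[11] = nnomonoooonnmmnnnm$n
  sorted[12] = nomonoooonnmmnnnm$nn
  sorted[13] = noooonnmmnnnm$nnnomo
  sorted[14] = omonoooonnmmnnnm$nnn
  sorted[15] = onnmmnnnm$nnnomonooo
  sorted[16] = onoooonnmmnnnm$nnnom
  sorted[17] = oonnmmnnnm$nnnomonoo
  sorted[18] = ooonnmmnnnm$nnnomono
  sorted[19] = oooonnmmnnnm$nnnomon
sorted[17] = oonnmmnnnm$nnnomonoo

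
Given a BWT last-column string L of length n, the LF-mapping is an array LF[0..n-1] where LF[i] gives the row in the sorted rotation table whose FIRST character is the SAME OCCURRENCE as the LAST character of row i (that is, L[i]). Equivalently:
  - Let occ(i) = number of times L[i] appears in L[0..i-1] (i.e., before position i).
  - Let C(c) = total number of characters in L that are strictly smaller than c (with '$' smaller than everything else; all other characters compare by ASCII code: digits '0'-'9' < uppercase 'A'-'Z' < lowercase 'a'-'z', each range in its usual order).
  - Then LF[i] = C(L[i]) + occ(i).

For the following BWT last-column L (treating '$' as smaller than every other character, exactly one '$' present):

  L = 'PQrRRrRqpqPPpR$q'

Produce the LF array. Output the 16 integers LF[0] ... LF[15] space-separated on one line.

Char counts: '$':1, 'P':3, 'Q':1, 'R':4, 'p':2, 'q':3, 'r':2
C (first-col start): C('$')=0, C('P')=1, C('Q')=4, C('R')=5, C('p')=9, C('q')=11, C('r')=14
L[0]='P': occ=0, LF[0]=C('P')+0=1+0=1
L[1]='Q': occ=0, LF[1]=C('Q')+0=4+0=4
L[2]='r': occ=0, LF[2]=C('r')+0=14+0=14
L[3]='R': occ=0, LF[3]=C('R')+0=5+0=5
L[4]='R': occ=1, LF[4]=C('R')+1=5+1=6
L[5]='r': occ=1, LF[5]=C('r')+1=14+1=15
L[6]='R': occ=2, LF[6]=C('R')+2=5+2=7
L[7]='q': occ=0, LF[7]=C('q')+0=11+0=11
L[8]='p': occ=0, LF[8]=C('p')+0=9+0=9
L[9]='q': occ=1, LF[9]=C('q')+1=11+1=12
L[10]='P': occ=1, LF[10]=C('P')+1=1+1=2
L[11]='P': occ=2, LF[11]=C('P')+2=1+2=3
L[12]='p': occ=1, LF[12]=C('p')+1=9+1=10
L[13]='R': occ=3, LF[13]=C('R')+3=5+3=8
L[14]='$': occ=0, LF[14]=C('$')+0=0+0=0
L[15]='q': occ=2, LF[15]=C('q')+2=11+2=13

Answer: 1 4 14 5 6 15 7 11 9 12 2 3 10 8 0 13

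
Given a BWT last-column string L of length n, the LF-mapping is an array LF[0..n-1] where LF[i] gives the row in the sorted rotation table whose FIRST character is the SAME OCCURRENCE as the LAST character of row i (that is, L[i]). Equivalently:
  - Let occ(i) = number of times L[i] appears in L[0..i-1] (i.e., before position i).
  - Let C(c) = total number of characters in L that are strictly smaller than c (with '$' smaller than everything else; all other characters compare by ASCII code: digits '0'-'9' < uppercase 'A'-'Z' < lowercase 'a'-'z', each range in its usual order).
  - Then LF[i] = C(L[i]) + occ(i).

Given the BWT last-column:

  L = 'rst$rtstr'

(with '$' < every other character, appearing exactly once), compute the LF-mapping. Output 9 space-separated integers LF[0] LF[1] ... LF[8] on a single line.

Answer: 1 4 6 0 2 7 5 8 3

Derivation:
Char counts: '$':1, 'r':3, 's':2, 't':3
C (first-col start): C('$')=0, C('r')=1, C('s')=4, C('t')=6
L[0]='r': occ=0, LF[0]=C('r')+0=1+0=1
L[1]='s': occ=0, LF[1]=C('s')+0=4+0=4
L[2]='t': occ=0, LF[2]=C('t')+0=6+0=6
L[3]='$': occ=0, LF[3]=C('$')+0=0+0=0
L[4]='r': occ=1, LF[4]=C('r')+1=1+1=2
L[5]='t': occ=1, LF[5]=C('t')+1=6+1=7
L[6]='s': occ=1, LF[6]=C('s')+1=4+1=5
L[7]='t': occ=2, LF[7]=C('t')+2=6+2=8
L[8]='r': occ=2, LF[8]=C('r')+2=1+2=3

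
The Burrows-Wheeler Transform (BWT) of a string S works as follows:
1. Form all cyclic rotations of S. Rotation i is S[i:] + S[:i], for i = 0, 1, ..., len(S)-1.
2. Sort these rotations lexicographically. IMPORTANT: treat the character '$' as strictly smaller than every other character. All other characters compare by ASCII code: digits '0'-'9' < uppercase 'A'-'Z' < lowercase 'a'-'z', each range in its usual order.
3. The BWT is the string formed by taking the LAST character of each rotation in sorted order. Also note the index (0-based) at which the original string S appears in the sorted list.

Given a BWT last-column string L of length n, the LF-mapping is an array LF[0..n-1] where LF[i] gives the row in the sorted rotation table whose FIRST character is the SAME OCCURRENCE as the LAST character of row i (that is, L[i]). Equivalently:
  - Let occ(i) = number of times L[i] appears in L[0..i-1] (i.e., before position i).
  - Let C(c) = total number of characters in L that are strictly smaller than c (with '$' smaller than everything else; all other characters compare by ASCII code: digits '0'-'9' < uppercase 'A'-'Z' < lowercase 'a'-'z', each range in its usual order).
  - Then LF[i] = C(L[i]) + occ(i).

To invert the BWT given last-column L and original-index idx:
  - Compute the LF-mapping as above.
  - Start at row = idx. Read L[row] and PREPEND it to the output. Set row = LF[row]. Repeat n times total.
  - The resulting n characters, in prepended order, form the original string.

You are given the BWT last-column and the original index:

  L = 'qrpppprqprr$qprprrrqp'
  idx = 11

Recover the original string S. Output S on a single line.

LF mapping: 9 13 1 2 3 4 14 10 5 15 16 0 11 6 17 7 18 19 20 12 8
Walk LF starting at row 11, prepending L[row]:
  step 1: row=11, L[11]='$', prepend. Next row=LF[11]=0
  step 2: row=0, L[0]='q', prepend. Next row=LF[0]=9
  step 3: row=9, L[9]='r', prepend. Next row=LF[9]=15
  step 4: row=15, L[15]='p', prepend. Next row=LF[15]=7
  step 5: row=7, L[7]='q', prepend. Next row=LF[7]=10
  step 6: row=10, L[10]='r', prepend. Next row=LF[10]=16
  step 7: row=16, L[16]='r', prepend. Next row=LF[16]=18
  step 8: row=18, L[18]='r', prepend. Next row=LF[18]=20
  step 9: row=20, L[20]='p', prepend. Next row=LF[20]=8
  step 10: row=8, L[8]='p', prepend. Next row=LF[8]=5
  step 11: row=5, L[5]='p', prepend. Next row=LF[5]=4
  step 12: row=4, L[4]='p', prepend. Next row=LF[4]=3
  step 13: row=3, L[3]='p', prepend. Next row=LF[3]=2
  step 14: row=2, L[2]='p', prepend. Next row=LF[2]=1
  step 15: row=1, L[1]='r', prepend. Next row=LF[1]=13
  step 16: row=13, L[13]='p', prepend. Next row=LF[13]=6
  step 17: row=6, L[6]='r', prepend. Next row=LF[6]=14
  step 18: row=14, L[14]='r', prepend. Next row=LF[14]=17
  step 19: row=17, L[17]='r', prepend. Next row=LF[17]=19
  step 20: row=19, L[19]='q', prepend. Next row=LF[19]=12
  step 21: row=12, L[12]='q', prepend. Next row=LF[12]=11
Reversed output: qqrrrprpppppprrrqprq$

Answer: qqrrrprpppppprrrqprq$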